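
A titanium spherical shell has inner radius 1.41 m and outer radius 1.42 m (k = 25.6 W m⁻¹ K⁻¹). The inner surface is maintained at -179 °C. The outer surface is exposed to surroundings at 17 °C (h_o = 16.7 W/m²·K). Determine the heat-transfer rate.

Q = 82400 W

Series thermal resistances, inner to outer:
  R_titanium = (1/1.41 − 1/1.42)/(4πk) = 0.004995/(4π·25.6) = 1.553×10^-5 K/W
  R_conv,out = 1/(4πr²h) = 1/(4π·1.42²·16.7) = 0.002363 K/W
ΣR = 1.553×10^-5 + 0.002363 = 0.002379 K/W
Q = ΔT/ΣR = (-179 °C − 17 °C)/0.002379 = -82400 W
(Negative Q ⇒ heat flows inward; heat gain = 82400 W.)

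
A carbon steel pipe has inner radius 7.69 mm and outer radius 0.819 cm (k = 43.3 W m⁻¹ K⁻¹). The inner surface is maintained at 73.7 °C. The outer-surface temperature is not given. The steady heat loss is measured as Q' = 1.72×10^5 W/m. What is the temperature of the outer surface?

Series resistances:
  R'_carbon steel = ln(0.00819/0.00769)/(2πk) = 0.06299/(2π·43.3) = 2.315×10^-4 m·K/W
ΣR = 2.315×10^-4 m·K/W
ΔT = Q'·ΣR = 1.72×10^5 × 2.315×10^-4 = 39.82 K
Heat flows outward, so T_out = T_in − ΔT = 73.7 − 39.82 = 33.9 °C

T_out = 33.9 °C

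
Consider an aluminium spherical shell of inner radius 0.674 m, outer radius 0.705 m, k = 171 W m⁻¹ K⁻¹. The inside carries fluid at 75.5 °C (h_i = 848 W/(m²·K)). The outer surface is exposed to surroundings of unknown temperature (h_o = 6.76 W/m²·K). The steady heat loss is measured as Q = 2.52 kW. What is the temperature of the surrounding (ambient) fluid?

Series resistances:
  R_conv,in = 1/(4πr²h) = 1/(4π·0.674²·848) = 2.066×10^-4 K/W
  R_aluminium = (1/0.674 − 1/0.705)/(4πk) = 0.06524/(4π·171) = 3.036×10^-5 K/W
  R_conv,out = 1/(4πr²h) = 1/(4π·0.705²·6.76) = 0.02368 K/W
ΣR = 0.02392 K/W
ΔT = Q·ΣR = 2520 × 0.02392 = 60.28 K
Heat flows outward, so T_out = T_in − ΔT = 75.5 − 60.28 = 15.2 °C

T_out = 15.2 °C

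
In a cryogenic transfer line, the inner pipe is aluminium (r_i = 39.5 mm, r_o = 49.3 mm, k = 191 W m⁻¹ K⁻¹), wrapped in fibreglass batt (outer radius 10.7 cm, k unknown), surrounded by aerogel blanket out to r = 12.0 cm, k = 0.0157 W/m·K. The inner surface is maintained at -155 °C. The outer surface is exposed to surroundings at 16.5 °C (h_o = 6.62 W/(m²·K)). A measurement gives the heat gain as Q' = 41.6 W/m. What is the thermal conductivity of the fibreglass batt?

ΣR = ΔT/Q' = |-155 − 16.5|/41.6 = 4.123 m·K/W
Known resistances:
  R'_aluminium = ln(0.0493/0.0395)/(2πk) = 0.2216/(2π·191) = 1.847×10^-4 m·K/W
  R'_aerogel blanket = ln(0.120/0.107)/(2πk) = 0.1147/(2π·0.0157) = 1.162 m·K/W
  R'_conv,out = 1/(2πr h) = 1/(2π·0.120·6.62) = 0.2003 m·K/W
R_fibreglass batt = ΣR − ΣR_known = 4.123 − 1.362 = 2.761 m·K/W
ln(r₂/r₁)/(2πk) = 2.761 ⇒ k = 0.7749/(2π·2.761) = 0.0447 W/m·K

k = 0.0447 W/m·K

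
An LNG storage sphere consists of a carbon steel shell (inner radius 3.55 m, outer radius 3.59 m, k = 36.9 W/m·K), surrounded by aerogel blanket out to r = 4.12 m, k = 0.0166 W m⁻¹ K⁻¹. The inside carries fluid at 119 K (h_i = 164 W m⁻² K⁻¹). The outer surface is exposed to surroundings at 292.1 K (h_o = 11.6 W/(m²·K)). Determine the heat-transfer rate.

Q = 1010 W

Series thermal resistances, inner to outer:
  R_conv,in = 1/(4πr²h) = 1/(4π·3.55²·164) = 3.850×10^-5 K/W
  R_carbon steel = (1/3.55 − 1/3.59)/(4πk) = 0.003139/(4π·36.9) = 6.769×10^-6 K/W
  R_aerogel blanket = (1/3.59 − 1/4.12)/(4πk) = 0.03583/(4π·0.0166) = 0.1718 K/W
  R_conv,out = 1/(4πr²h) = 1/(4π·4.12²·11.6) = 4.041×10^-4 K/W
ΣR = 3.850×10^-5 + 6.769×10^-6 + 0.1718 + 4.041×10^-4 = 0.1722 K/W
Q = ΔT/ΣR = (119 K − 292.1 K)/0.1722 = -1010 W
(Negative Q ⇒ heat flows inward; heat gain = 1010 W.)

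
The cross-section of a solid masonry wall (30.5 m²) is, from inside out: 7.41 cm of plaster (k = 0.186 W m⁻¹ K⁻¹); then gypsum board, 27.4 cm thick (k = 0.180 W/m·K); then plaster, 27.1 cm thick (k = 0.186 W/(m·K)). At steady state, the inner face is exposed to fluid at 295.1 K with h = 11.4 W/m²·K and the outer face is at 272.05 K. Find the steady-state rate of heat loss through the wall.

Q = 203 W

Treat each layer as a resistance in series:
  R_conv,in = 1/(hA) = 1/(11.4·30.5) = 0.002876 K/W
  R_plaster = L/(kA) = 0.0741/(0.186·30.5) = 0.01306 K/W
  R_gypsum board = L/(kA) = 0.274/(0.180·30.5) = 0.04991 K/W
  R_plaster = L/(kA) = 0.271/(0.186·30.5) = 0.04777 K/W
ΣR = 0.002876 + 0.01306 + 0.04991 + 0.04777 = 0.1136 K/W
Q = ΔT/ΣR = (295.1 K − 272.05 K)/0.1136 = 203 W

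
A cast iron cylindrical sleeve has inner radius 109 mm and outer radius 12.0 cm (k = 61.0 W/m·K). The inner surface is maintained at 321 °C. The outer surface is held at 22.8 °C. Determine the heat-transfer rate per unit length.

Q' = 2πk·ΔT/ln(r₂/r₁) = 2π × 61.0 × 298.2 / ln(0.120/0.109) = 1.19×10^6 W/m

Q' = 1.19×10^6 W/m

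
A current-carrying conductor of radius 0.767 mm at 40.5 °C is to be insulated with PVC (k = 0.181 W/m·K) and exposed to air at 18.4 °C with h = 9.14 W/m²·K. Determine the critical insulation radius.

r_cr = 1.98 cm

For a cylinder, r_cr = k_ins/h = 0.181/9.14 = 0.0198 m = 1.98 cm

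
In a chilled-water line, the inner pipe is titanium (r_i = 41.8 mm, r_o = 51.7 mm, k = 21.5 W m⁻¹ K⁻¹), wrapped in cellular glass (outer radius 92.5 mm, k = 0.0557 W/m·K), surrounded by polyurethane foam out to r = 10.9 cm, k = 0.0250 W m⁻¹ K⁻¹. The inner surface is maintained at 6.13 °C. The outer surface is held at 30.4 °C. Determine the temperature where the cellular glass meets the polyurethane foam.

Series thermal resistances, inner to outer:
  R'_titanium = ln(0.0517/0.0418)/(2πk) = 0.2126/(2π·21.5) = 0.001573 m·K/W
  R'_cellular glass = ln(0.0925/0.0517)/(2πk) = 0.5818/(2π·0.0557) = 1.662 m·K/W
  R'_polyurethane foam = ln(0.109/0.0925)/(2πk) = 0.1641/(2π·0.0250) = 1.045 m·K/W
ΣR = 0.001573 + 1.662 + 1.045 = 2.709 m·K/W
Q' = ΔT/ΣR = (6.13 °C − 30.4 °C)/2.709 = -8.959 W/m
From the inner boundary to the cellular glass/polyurethane foam interface, ΣR_partial = 1.664 m·K/W.
T_interface = T_in − Q'·ΣR_partial = 6.13 °C − (-8.959)(1.664) = 21.0 °C

T = 21.0 °C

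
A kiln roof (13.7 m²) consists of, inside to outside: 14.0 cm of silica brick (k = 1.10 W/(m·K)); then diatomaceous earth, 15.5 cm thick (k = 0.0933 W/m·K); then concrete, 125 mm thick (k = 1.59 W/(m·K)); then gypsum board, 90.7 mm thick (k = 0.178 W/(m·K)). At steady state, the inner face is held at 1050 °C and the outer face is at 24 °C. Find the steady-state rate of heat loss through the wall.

Q = 5910 W

Treat each layer as a resistance in series:
  R_silica brick = L/(kA) = 0.140/(1.10·13.7) = 0.009290 K/W
  R_diatomaceous earth = L/(kA) = 0.155/(0.0933·13.7) = 0.1213 K/W
  R_concrete = L/(kA) = 0.125/(1.59·13.7) = 0.005738 K/W
  R_gypsum board = L/(kA) = 0.0907/(0.178·13.7) = 0.03719 K/W
ΣR = 0.009290 + 0.1213 + 0.005738 + 0.03719 = 0.1735 K/W
Q = ΔT/ΣR = (1050 °C − 24 °C)/0.1735 = 5910 W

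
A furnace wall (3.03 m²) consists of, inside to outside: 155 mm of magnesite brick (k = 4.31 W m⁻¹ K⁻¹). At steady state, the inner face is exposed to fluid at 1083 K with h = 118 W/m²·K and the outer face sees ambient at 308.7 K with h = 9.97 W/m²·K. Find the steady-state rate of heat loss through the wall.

Q = 16.2 kW

Resistance network (inner→outer):
  R_conv,in = 1/(hA) = 1/(118·3.03) = 0.002797 K/W
  R_magnesite brick = L/(kA) = 0.155/(4.31·3.03) = 0.01187 K/W
  R_conv,out = 1/(hA) = 1/(9.97·3.03) = 0.03310 K/W
ΣR = 0.002797 + 0.01187 + 0.03310 = 0.04777 K/W
Q = ΔT/ΣR = (1083 K − 308.7 K)/0.04777 = 16200 W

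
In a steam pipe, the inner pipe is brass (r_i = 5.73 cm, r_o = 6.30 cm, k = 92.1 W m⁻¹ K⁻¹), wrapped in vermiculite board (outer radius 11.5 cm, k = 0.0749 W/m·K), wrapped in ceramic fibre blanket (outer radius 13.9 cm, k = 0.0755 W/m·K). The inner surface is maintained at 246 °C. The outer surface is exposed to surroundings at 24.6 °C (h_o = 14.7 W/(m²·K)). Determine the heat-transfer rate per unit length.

Treat each layer as a resistance in series:
  R'_brass = ln(0.0630/0.0573)/(2πk) = 0.09483/(2π·92.1) = 1.639×10^-4 m·K/W
  R'_vermiculite board = ln(0.115/0.0630)/(2πk) = 0.6018/(2π·0.0749) = 1.279 m·K/W
  R'_ceramic fibre blanket = ln(0.139/0.115)/(2πk) = 0.1895/(2π·0.0755) = 0.3996 m·K/W
  R'_conv,out = 1/(2πr h) = 1/(2π·0.139·14.7) = 0.07789 m·K/W
ΣR = 1.639×10^-4 + 1.279 + 0.3996 + 0.07789 = 1.757 m·K/W
Q' = ΔT/ΣR = (246 °C − 24.6 °C)/1.757 = 126 W/m

Q' = 126 W/m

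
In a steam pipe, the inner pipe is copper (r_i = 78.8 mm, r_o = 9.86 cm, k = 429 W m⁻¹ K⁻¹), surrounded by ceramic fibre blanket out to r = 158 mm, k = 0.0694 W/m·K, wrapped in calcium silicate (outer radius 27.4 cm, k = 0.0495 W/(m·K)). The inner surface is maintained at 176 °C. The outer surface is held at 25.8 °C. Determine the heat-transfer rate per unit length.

Q' = 52.7 W/m

Series thermal resistances, inner to outer:
  R'_copper = ln(0.0986/0.0788)/(2πk) = 0.2242/(2π·429) = 8.316×10^-5 m·K/W
  R'_ceramic fibre blanket = ln(0.158/0.0986)/(2πk) = 0.4715/(2π·0.0694) = 1.081 m·K/W
  R'_calcium silicate = ln(0.274/0.158)/(2πk) = 0.5505/(2π·0.0495) = 1.770 m·K/W
ΣR = 8.316×10^-5 + 1.081 + 1.770 = 2.851 m·K/W
Q' = ΔT/ΣR = (176 °C − 25.8 °C)/2.851 = 52.7 W/m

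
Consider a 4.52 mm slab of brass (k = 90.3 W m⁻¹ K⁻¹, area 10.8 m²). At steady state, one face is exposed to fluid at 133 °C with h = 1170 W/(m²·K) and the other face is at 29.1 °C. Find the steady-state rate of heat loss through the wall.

Resistance network (inner→outer):
  R_conv,in = 1/(hA) = 1/(1170·10.8) = 7.914×10^-5 K/W
  R_brass = L/(kA) = 0.00452/(90.3·10.8) = 4.635×10^-6 K/W
ΣR = 7.914×10^-5 + 4.635×10^-6 = 8.378×10^-5 K/W
Q = ΔT/ΣR = (133 °C − 29.1 °C)/8.378×10^-5 = 1.24×10^6 W

Q = 1240 kW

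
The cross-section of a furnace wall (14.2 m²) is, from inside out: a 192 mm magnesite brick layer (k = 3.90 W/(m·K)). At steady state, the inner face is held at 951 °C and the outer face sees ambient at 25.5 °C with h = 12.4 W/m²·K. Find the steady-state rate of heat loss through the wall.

Series thermal resistances, inner to outer:
  R_magnesite brick = L/(kA) = 0.192/(3.90·14.2) = 0.003467 K/W
  R_conv,out = 1/(hA) = 1/(12.4·14.2) = 0.005679 K/W
ΣR = 0.003467 + 0.005679 = 0.009146 K/W
Q = ΔT/ΣR = (951 °C − 25.5 °C)/0.009146 = 1.01×10^5 W

Q = 1.01×10^5 W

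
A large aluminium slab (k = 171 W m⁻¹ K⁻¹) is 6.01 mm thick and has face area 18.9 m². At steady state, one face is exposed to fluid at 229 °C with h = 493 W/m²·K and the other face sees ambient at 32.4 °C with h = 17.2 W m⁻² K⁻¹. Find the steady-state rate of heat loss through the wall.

Treat each layer as a resistance in series:
  R_conv,in = 1/(hA) = 1/(493·18.9) = 1.073×10^-4 K/W
  R_aluminium = L/(kA) = 0.00601/(171·18.9) = 1.860×10^-6 K/W
  R_conv,out = 1/(hA) = 1/(17.2·18.9) = 0.003076 K/W
ΣR = 1.073×10^-4 + 1.860×10^-6 + 0.003076 = 0.003185 K/W
Q = ΔT/ΣR = (229 °C − 32.4 °C)/0.003185 = 61700 W

Q = 61700 W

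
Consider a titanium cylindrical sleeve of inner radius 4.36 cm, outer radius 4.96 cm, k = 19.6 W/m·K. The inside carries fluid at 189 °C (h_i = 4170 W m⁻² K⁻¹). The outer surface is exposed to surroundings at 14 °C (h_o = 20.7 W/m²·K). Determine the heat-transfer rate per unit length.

Treat each layer as a resistance in series:
  R'_conv,in = 1/(2πr h) = 1/(2π·0.0436·4170) = 8.754×10^-4 m·K/W
  R'_titanium = ln(0.0496/0.0436)/(2πk) = 0.1289/(2π·19.6) = 0.001047 m·K/W
  R'_conv,out = 1/(2πr h) = 1/(2π·0.0496·20.7) = 0.1550 m·K/W
ΣR = 8.754×10^-4 + 0.001047 + 0.1550 = 0.1569 m·K/W
Q' = ΔT/ΣR = (189 °C − 14 °C)/0.1569 = 1120 W/m

Q' = 1120 W/m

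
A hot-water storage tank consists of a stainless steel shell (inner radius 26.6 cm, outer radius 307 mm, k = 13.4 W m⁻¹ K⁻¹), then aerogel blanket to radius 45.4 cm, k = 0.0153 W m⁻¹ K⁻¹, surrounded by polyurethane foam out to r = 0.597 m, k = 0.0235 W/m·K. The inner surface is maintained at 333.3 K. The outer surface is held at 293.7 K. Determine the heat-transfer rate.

Treat each layer as a resistance in series:
  R_stainless steel = (1/0.266 − 1/0.307)/(4πk) = 0.5021/(4π·13.4) = 0.002982 K/W
  R_aerogel blanket = (1/0.307 − 1/0.454)/(4πk) = 1.055/(4π·0.0153) = 5.486 K/W
  R_polyurethane foam = (1/0.454 − 1/0.597)/(4πk) = 0.5276/(4π·0.0235) = 1.787 K/W
ΣR = 0.002982 + 5.486 + 1.787 = 7.276 K/W
Q = ΔT/ΣR = (333.3 K − 293.7 K)/7.276 = 5.44 W

Q = 5.44 W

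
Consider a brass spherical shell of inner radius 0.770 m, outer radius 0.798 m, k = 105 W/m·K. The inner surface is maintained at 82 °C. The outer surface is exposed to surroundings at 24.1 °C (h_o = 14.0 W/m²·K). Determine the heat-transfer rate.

Resistance network (inner→outer):
  R_brass = (1/0.770 − 1/0.798)/(4πk) = 0.04557/(4π·105) = 3.454×10^-5 K/W
  R_conv,out = 1/(4πr²h) = 1/(4π·0.798²·14.0) = 0.008926 K/W
ΣR = 3.454×10^-5 + 0.008926 = 0.008961 K/W
Q = ΔT/ΣR = (82 °C − 24.1 °C)/0.008961 = 6460 W

Q = 6.46 kW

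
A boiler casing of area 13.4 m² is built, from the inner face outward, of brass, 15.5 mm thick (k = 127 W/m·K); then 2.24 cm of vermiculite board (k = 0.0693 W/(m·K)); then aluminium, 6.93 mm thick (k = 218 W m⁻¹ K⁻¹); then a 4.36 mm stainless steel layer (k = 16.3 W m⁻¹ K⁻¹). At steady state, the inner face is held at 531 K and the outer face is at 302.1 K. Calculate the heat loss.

Treat each layer as a resistance in series:
  R_brass = L/(kA) = 0.0155/(127·13.4) = 9.108×10^-6 K/W
  R_vermiculite board = L/(kA) = 0.0224/(0.0693·13.4) = 0.02412 K/W
  R_aluminium = L/(kA) = 0.00693/(218·13.4) = 2.372×10^-6 K/W
  R_stainless steel = L/(kA) = 0.00436/(16.3·13.4) = 1.996×10^-5 K/W
ΣR = 9.108×10^-6 + 0.02412 + 2.372×10^-6 + 1.996×10^-5 = 0.02415 K/W
Q = ΔT/ΣR = (531 K − 302.1 K)/0.02415 = 9480 W

Q = 9480 W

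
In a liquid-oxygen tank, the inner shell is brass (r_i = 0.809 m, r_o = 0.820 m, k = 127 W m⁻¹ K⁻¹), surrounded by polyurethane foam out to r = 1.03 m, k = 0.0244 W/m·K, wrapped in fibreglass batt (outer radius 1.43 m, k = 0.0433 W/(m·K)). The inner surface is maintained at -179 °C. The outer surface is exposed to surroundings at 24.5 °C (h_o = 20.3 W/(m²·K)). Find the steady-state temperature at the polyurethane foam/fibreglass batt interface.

T = -53.2 °C

Resistance network (inner→outer):
  R_brass = (1/0.809 − 1/0.820)/(4πk) = 0.01658/(4π·127) = 1.039×10^-5 K/W
  R_polyurethane foam = (1/0.820 − 1/1.03)/(4πk) = 0.2486/(4π·0.0244) = 0.8109 K/W
  R_fibreglass batt = (1/1.03 − 1/1.43)/(4πk) = 0.2716/(4π·0.0433) = 0.4991 K/W
  R_conv,out = 1/(4πr²h) = 1/(4π·1.43²·20.3) = 0.001917 K/W
ΣR = 1.039×10^-5 + 0.8109 + 0.4991 + 0.001917 = 1.312 K/W
Q = ΔT/ΣR = (-179 °C − 24.5 °C)/1.312 = -155.1 W
From the inner boundary to the polyurethane foam/fibreglass batt interface, ΣR_partial = 0.8109 K/W.
T_interface = T_in − Q·ΣR_partial = -179 °C − (-155.1)(0.8109) = -53.2 °C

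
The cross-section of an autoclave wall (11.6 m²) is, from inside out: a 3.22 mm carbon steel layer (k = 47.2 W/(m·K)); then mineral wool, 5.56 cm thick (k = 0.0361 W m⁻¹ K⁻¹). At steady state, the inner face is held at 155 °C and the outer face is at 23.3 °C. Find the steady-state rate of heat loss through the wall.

Treat each layer as a resistance in series:
  R_carbon steel = L/(kA) = 0.00322/(47.2·11.6) = 5.881×10^-6 K/W
  R_mineral wool = L/(kA) = 0.0556/(0.0361·11.6) = 0.1328 K/W
ΣR = 5.881×10^-6 + 0.1328 = 0.1328 K/W
Q = ΔT/ΣR = (155 °C − 23.3 °C)/0.1328 = 992 W

Q = 992 W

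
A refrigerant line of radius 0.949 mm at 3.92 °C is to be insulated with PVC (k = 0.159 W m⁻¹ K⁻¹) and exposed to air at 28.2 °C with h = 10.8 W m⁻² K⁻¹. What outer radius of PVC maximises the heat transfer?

r_cr = 1.47 cm

For a cylinder, r_cr = k_ins/h = 0.159/10.8 = 0.0147 m = 1.47 cm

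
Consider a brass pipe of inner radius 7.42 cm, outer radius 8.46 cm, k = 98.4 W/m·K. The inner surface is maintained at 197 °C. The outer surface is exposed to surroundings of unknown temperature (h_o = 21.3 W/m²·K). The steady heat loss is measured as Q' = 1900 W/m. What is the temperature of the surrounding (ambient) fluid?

Sum the resistances:
  R'_brass = ln(0.0846/0.0742)/(2πk) = 0.1312/(2π·98.4) = 2.122×10^-4 m·K/W
  R'_conv,out = 1/(2πr h) = 1/(2π·0.0846·21.3) = 0.08832 m·K/W
ΣR = 0.08853 m·K/W
ΔT = Q'·ΣR = 1900 × 0.08853 = 168.2 K
Heat flows outward, so T_out = T_in − ΔT = 197 − 168.2 = 28.8 °C

T_out = 28.8 °C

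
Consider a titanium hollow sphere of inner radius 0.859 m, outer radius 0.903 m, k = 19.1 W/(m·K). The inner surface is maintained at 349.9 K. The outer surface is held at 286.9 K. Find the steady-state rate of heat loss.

Q = 267 kW

Q = 4πk·ΔT/(1/r₁ − 1/r₂) = 4π × 19.1 × 63 / (1/0.859 − 1/0.903) = 2.67×10^5 W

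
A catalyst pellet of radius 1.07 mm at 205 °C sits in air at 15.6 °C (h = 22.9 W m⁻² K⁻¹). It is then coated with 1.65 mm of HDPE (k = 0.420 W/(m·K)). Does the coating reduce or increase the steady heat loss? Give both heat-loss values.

increases: 0.0624 → 0.328 W

Critical radius for a sphere: r_cr = 2k/h = 0.0367 m = 3.67 cm.
Outer radius after coating: r₂ = 0.00107 + 0.00165 = 0.00272 m.
Since r₁ < r_cr and r₂ ≤ r_cr, the coating moves toward the maximum at r_cr — heat loss rises.
Bare: R = 1/(4πr₁²h) = 3035 K/W; Q = 189.4/3035 = 0.0624 W.
Coated: R = R_cond + R_conv = 577.1 K/W; Q = 189.4/577.1 = 0.328 W.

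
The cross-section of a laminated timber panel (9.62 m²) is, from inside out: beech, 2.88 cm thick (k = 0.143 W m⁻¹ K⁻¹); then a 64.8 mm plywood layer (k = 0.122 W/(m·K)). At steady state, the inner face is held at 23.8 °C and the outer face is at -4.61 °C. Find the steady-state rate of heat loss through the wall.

Series thermal resistances, inner to outer:
  R_beech = L/(kA) = 0.0288/(0.143·9.62) = 0.02094 K/W
  R_plywood = L/(kA) = 0.0648/(0.122·9.62) = 0.05521 K/W
ΣR = 0.02094 + 0.05521 = 0.07615 K/W
Q = ΔT/ΣR = (23.8 °C − -4.61 °C)/0.07615 = 373 W

Q = 373 W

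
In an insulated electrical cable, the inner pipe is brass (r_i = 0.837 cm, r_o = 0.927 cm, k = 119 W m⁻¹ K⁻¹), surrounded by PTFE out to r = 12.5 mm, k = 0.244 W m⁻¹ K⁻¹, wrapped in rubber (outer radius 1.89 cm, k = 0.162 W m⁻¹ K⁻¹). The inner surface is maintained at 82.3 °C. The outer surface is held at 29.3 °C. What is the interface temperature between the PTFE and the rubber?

Series thermal resistances, inner to outer:
  R'_brass = ln(0.00927/0.00837)/(2πk) = 0.1021/(2π·119) = 1.366×10^-4 m·K/W
  R'_PTFE = ln(0.0125/0.00927)/(2πk) = 0.2989/(2π·0.244) = 0.1950 m·K/W
  R'_rubber = ln(0.0189/0.0125)/(2πk) = 0.4134/(2π·0.162) = 0.4062 m·K/W
ΣR = 1.366×10^-4 + 0.1950 + 0.4062 = 0.6013 m·K/W
Q' = ΔT/ΣR = (82.3 °C − 29.3 °C)/0.6013 = 88.14 W/m
From the inner boundary to the PTFE/rubber interface, ΣR_partial = 0.1951 m·K/W.
T_interface = T_in − Q'·ΣR_partial = 82.3 °C − (88.14)(0.1951) = 65.1 °C

T = 65.1 °C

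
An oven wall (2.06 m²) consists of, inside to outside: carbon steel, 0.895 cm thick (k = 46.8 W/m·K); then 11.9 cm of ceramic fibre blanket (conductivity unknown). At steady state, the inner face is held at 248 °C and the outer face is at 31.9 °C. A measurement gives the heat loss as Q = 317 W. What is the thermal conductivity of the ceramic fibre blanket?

ΣR = ΔT/Q = |248 − 31.9|/317 = 0.6817 K/W
Known resistances:
  R_carbon steel = L/(kA) = 0.00895/(46.8·2.06) = 9.283×10^-5 K/W
R_ceramic fibre blanket = ΣR − ΣR_known = 0.6817 − 9.283×10^-5 = 0.6816 K/W
L/(kA) = 0.6816 ⇒ k = 0.119/(0.6816·2.06) = 0.0848 W/m·K

k = 0.0848 W/m·K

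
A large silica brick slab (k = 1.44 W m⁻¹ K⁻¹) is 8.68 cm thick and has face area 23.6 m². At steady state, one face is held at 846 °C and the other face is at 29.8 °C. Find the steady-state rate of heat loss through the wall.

Q = kA·ΔT/L = 1.44 × 23.6 × |846 °C − 29.8 °C| / 0.0868 = 3.20×10^5 W

Q = 320 kW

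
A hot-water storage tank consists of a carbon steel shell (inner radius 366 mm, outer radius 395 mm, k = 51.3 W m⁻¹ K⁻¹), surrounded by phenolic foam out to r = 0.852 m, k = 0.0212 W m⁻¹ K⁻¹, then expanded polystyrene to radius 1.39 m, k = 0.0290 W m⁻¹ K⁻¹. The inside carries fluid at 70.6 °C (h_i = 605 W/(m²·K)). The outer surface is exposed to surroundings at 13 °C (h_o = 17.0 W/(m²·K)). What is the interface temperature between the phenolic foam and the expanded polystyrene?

Treat each layer as a resistance in series:
  R_conv,in = 1/(4πr²h) = 1/(4π·0.366²·605) = 9.819×10^-4 K/W
  R_carbon steel = (1/0.366 − 1/0.395)/(4πk) = 0.2006/(4π·51.3) = 3.112×10^-4 K/W
  R_phenolic foam = (1/0.395 − 1/0.852)/(4πk) = 1.358/(4π·0.0212) = 5.097 K/W
  R_expanded polystyrene = (1/0.852 − 1/1.39)/(4πk) = 0.4543/(4π·0.0290) = 1.247 K/W
  R_conv,out = 1/(4πr²h) = 1/(4π·1.39²·17.0) = 0.002423 K/W
ΣR = 9.819×10^-4 + 3.112×10^-4 + 5.097 + 1.247 + 0.002423 = 6.348 K/W
Q = ΔT/ΣR = (70.6 °C − 13 °C)/6.348 = 9.074 W
From the inner boundary to the phenolic foam/expanded polystyrene interface, ΣR_partial = 5.098 K/W.
T_interface = T_in − Q·ΣR_partial = 70.6 °C − (9.074)(5.098) = 24.3 °C

T = 24.3 °C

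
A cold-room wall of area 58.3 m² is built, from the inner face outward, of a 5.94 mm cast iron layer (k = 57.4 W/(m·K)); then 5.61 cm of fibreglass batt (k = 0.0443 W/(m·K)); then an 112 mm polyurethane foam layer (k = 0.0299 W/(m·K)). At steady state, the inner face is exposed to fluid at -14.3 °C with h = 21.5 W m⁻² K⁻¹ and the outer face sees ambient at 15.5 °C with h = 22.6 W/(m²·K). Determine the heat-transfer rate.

Q = 340 W

Resistance network (inner→outer):
  R_conv,in = 1/(hA) = 1/(21.5·58.3) = 7.978×10^-4 K/W
  R_cast iron = L/(kA) = 0.00594/(57.4·58.3) = 1.775×10^-6 K/W
  R_fibreglass batt = L/(kA) = 0.0561/(0.0443·58.3) = 0.02172 K/W
  R_polyurethane foam = L/(kA) = 0.112/(0.0299·58.3) = 0.06425 K/W
  R_conv,out = 1/(hA) = 1/(22.6·58.3) = 7.590×10^-4 K/W
ΣR = 7.978×10^-4 + 1.775×10^-6 + 0.02172 + 0.06425 + 7.590×10^-4 = 0.08753 K/W
Q = ΔT/ΣR = (-14.3 °C − 15.5 °C)/0.08753 = -340 W
(Negative Q ⇒ heat flows inward; heat gain = 340 W.)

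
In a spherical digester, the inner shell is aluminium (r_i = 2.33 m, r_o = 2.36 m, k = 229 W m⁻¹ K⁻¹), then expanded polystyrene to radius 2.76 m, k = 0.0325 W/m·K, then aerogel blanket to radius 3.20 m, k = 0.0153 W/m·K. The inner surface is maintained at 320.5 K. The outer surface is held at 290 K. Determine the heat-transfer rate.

Treat each layer as a resistance in series:
  R_aluminium = (1/2.33 − 1/2.36)/(4πk) = 0.005456/(4π·229) = 1.896×10^-6 K/W
  R_expanded polystyrene = (1/2.36 − 1/2.76)/(4πk) = 0.06141/(4π·0.0325) = 0.1504 K/W
  R_aerogel blanket = (1/2.76 − 1/3.20)/(4πk) = 0.04982/(4π·0.0153) = 0.2591 K/W
ΣR = 1.896×10^-6 + 0.1504 + 0.2591 = 0.4095 K/W
Q = ΔT/ΣR = (320.5 K − 290 K)/0.4095 = 74.5 W

Q = 74.5 W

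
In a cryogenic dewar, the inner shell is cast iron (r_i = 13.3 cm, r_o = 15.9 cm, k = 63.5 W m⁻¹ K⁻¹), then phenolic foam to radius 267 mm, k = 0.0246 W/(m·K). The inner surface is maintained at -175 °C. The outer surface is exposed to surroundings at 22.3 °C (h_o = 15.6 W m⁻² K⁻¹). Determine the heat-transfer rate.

Q = 23.8 W

Series thermal resistances, inner to outer:
  R_cast iron = (1/0.133 − 1/0.159)/(4πk) = 1.229/(4π·63.5) = 0.001541 K/W
  R_phenolic foam = (1/0.159 − 1/0.267)/(4πk) = 2.544/(4π·0.0246) = 8.229 K/W
  R_conv,out = 1/(4πr²h) = 1/(4π·0.267²·15.6) = 0.07156 K/W
ΣR = 0.001541 + 8.229 + 0.07156 = 8.302 K/W
Q = ΔT/ΣR = (-175 °C − 22.3 °C)/8.302 = -23.8 W
(Negative Q ⇒ heat flows inward; heat gain = 23.8 W.)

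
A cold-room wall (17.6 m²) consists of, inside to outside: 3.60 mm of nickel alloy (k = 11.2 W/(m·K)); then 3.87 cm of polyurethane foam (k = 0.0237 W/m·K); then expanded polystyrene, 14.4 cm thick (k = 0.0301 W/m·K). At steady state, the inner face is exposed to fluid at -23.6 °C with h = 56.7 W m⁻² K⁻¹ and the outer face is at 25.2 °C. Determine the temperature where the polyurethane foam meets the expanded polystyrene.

T = -11.1 °C

Series thermal resistances, inner to outer:
  R_conv,in = 1/(hA) = 1/(56.7·17.6) = 0.001002 K/W
  R_nickel alloy = L/(kA) = 0.00360/(11.2·17.6) = 1.826×10^-5 K/W
  R_polyurethane foam = L/(kA) = 0.0387/(0.0237·17.6) = 0.09278 K/W
  R_expanded polystyrene = L/(kA) = 0.144/(0.0301·17.6) = 0.2718 K/W
ΣR = 0.001002 + 1.826×10^-5 + 0.09278 + 0.2718 = 0.3656 K/W
Q = ΔT/ΣR = (-23.6 °C − 25.2 °C)/0.3656 = -133.5 W
From the inner boundary to the polyurethane foam/expanded polystyrene interface, ΣR_partial = 0.09380 K/W.
T_interface = T_in − Q·ΣR_partial = -23.6 °C − (-133.5)(0.09380) = -11.1 °C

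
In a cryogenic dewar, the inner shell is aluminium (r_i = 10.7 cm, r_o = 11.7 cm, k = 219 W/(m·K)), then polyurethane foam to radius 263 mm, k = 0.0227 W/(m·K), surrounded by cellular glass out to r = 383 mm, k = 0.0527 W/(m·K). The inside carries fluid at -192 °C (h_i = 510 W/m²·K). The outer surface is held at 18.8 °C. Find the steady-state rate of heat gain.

Q = 11.4 W

Resistance network (inner→outer):
  R_conv,in = 1/(4πr²h) = 1/(4π·0.107²·510) = 0.01363 K/W
  R_aluminium = (1/0.107 − 1/0.117)/(4πk) = 0.7988/(4π·219) = 2.903×10^-4 K/W
  R_polyurethane foam = (1/0.117 − 1/0.263)/(4πk) = 4.745/(4π·0.0227) = 16.63 K/W
  R_cellular glass = (1/0.263 − 1/0.383)/(4πk) = 1.191/(4π·0.0527) = 1.799 K/W
ΣR = 0.01363 + 2.903×10^-4 + 16.63 + 1.799 = 18.44 K/W
Q = ΔT/ΣR = (-192 °C − 18.8 °C)/18.44 = -11.4 W
(Negative Q ⇒ heat flows inward; heat gain = 11.4 W.)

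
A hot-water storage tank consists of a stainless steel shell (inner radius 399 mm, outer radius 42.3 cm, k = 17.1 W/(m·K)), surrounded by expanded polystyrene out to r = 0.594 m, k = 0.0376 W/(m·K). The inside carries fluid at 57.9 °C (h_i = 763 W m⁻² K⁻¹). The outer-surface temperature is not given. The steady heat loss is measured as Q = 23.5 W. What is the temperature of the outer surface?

Sum the resistances:
  R_conv,in = 1/(4πr²h) = 1/(4π·0.399²·763) = 6.551×10^-4 K/W
  R_stainless steel = (1/0.399 − 1/0.423)/(4πk) = 0.1422/(4π·17.1) = 6.617×10^-4 K/W
  R_expanded polystyrene = (1/0.423 − 1/0.594)/(4πk) = 0.6806/(4π·0.0376) = 1.440 K/W
ΣR = 1.442 K/W
ΔT = Q·ΣR = 23.5 × 1.442 = 33.89 K
Heat flows outward, so T_out = T_in − ΔT = 57.9 − 33.89 = 24.0 °C

T_out = 24.0 °C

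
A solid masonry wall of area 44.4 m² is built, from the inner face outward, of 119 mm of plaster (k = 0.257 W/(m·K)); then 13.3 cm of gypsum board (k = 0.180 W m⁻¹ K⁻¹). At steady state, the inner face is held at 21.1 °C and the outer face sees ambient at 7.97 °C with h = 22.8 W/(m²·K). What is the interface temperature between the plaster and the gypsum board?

T = 16.2 °C

Series thermal resistances, inner to outer:
  R_plaster = L/(kA) = 0.119/(0.257·44.4) = 0.01043 K/W
  R_gypsum board = L/(kA) = 0.133/(0.180·44.4) = 0.01664 K/W
  R_conv,out = 1/(hA) = 1/(22.8·44.4) = 9.878×10^-4 K/W
ΣR = 0.01043 + 0.01664 + 9.878×10^-4 = 0.02806 K/W
Q = ΔT/ΣR = (21.1 °C − 7.97 °C)/0.02806 = 467.9 W
From the inner boundary to the plaster/gypsum board interface, ΣR_partial = 0.01043 K/W.
T_interface = T_in − Q·ΣR_partial = 21.1 °C − (467.9)(0.01043) = 16.2 °C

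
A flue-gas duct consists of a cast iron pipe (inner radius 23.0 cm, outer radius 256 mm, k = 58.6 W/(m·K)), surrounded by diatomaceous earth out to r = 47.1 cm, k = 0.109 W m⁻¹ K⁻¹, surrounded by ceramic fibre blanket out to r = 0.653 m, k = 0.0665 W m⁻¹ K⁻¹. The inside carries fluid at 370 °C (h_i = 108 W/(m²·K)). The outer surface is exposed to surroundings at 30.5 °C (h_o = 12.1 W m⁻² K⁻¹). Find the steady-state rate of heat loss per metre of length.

Q' = 200 W/m

Resistance network (inner→outer):
  R'_conv,in = 1/(2πr h) = 1/(2π·0.230·108) = 0.006407 m·K/W
  R'_cast iron = ln(0.256/0.230)/(2πk) = 0.1071/(2π·58.6) = 2.909×10^-4 m·K/W
  R'_diatomaceous earth = ln(0.471/0.256)/(2πk) = 0.6097/(2π·0.109) = 0.8902 m·K/W
  R'_ceramic fibre blanket = ln(0.653/0.471)/(2πk) = 0.3267/(2π·0.0665) = 0.7819 m·K/W
  R'_conv,out = 1/(2πr h) = 1/(2π·0.653·12.1) = 0.02014 m·K/W
ΣR = 0.006407 + 2.909×10^-4 + 0.8902 + 0.7819 + 0.02014 = 1.699 m·K/W
Q' = ΔT/ΣR = (370 °C − 30.5 °C)/1.699 = 200 W/m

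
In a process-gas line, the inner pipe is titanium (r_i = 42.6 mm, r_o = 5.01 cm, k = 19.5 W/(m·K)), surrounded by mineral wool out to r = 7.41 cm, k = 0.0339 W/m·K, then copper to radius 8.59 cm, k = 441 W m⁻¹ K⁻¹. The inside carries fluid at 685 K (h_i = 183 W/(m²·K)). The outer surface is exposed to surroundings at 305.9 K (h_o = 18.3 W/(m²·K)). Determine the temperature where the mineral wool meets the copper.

T = 325.5 K

Resistance network (inner→outer):
  R'_conv,in = 1/(2πr h) = 1/(2π·0.0426·183) = 0.02042 m·K/W
  R'_titanium = ln(0.0501/0.0426)/(2πk) = 0.1622/(2π·19.5) = 0.001324 m·K/W
  R'_mineral wool = ln(0.0741/0.0501)/(2πk) = 0.3914/(2π·0.0339) = 1.838 m·K/W
  R'_copper = ln(0.0859/0.0741)/(2πk) = 0.1478/(2π·441) = 5.333×10^-5 m·K/W
  R'_conv,out = 1/(2πr h) = 1/(2π·0.0859·18.3) = 0.1012 m·K/W
ΣR = 0.02042 + 0.001324 + 1.838 + 5.333×10^-5 + 0.1012 = 1.961 m·K/W
Q' = ΔT/ΣR = (685 K − 305.9 K)/1.961 = 193.3 W/m
From the inner boundary to the mineral wool/copper interface, ΣR_partial = 1.860 m·K/W.
T_interface = T_in − Q'·ΣR_partial = 685 K − (193.3)(1.860) = 325.5 K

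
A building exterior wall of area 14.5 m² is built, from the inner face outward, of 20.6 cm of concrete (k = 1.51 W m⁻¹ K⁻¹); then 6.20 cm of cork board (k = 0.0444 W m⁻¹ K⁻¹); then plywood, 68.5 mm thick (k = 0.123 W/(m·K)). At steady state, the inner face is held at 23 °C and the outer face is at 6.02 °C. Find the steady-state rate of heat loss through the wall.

Series thermal resistances, inner to outer:
  R_concrete = L/(kA) = 0.206/(1.51·14.5) = 0.009409 K/W
  R_cork board = L/(kA) = 0.0620/(0.0444·14.5) = 0.09630 K/W
  R_plywood = L/(kA) = 0.0685/(0.123·14.5) = 0.03841 K/W
ΣR = 0.009409 + 0.09630 + 0.03841 = 0.1441 K/W
Q = ΔT/ΣR = (23 °C − 6.02 °C)/0.1441 = 118 W

Q = 118 W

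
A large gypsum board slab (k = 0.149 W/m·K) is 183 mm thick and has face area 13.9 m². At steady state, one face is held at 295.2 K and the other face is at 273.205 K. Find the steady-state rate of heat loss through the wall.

Q = kA·ΔT/L = 0.149 × 13.9 × |295.2 K − 273.205 K| / 0.183 = 249 W

Q = 249 W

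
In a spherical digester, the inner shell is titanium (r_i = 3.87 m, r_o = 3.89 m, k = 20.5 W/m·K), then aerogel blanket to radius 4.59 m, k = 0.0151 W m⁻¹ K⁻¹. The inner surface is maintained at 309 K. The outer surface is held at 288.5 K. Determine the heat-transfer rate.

Q = 99.2 W

Treat each layer as a resistance in series:
  R_titanium = (1/3.87 − 1/3.89)/(4πk) = 0.001329/(4π·20.5) = 5.157×10^-6 K/W
  R_aerogel blanket = (1/3.89 − 1/4.59)/(4πk) = 0.03920/(4π·0.0151) = 0.2066 K/W
ΣR = 5.157×10^-6 + 0.2066 = 0.2066 K/W
Q = ΔT/ΣR = (309 K − 288.5 K)/0.2066 = 99.2 W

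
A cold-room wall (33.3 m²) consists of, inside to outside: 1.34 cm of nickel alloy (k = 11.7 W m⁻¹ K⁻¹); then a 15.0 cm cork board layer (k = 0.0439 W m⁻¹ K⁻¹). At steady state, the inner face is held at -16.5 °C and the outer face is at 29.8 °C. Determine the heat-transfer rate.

Q = 451 W

Treat each layer as a resistance in series:
  R_nickel alloy = L/(kA) = 0.0134/(11.7·33.3) = 3.439×10^-5 K/W
  R_cork board = L/(kA) = 0.150/(0.0439·33.3) = 0.1026 K/W
ΣR = 3.439×10^-5 + 0.1026 = 0.1026 K/W
Q = ΔT/ΣR = (-16.5 °C − 29.8 °C)/0.1026 = -451 W
(Negative Q ⇒ heat flows inward; heat gain = 451 W.)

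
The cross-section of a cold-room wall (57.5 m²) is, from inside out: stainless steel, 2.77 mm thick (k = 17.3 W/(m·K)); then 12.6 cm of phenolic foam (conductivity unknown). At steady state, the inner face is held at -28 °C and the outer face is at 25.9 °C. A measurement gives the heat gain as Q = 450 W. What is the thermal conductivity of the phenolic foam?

k = 0.0183 W/m·K

ΣR = ΔT/Q = |-28 − 25.9|/450 = 0.1198 K/W
Known resistances:
  R_stainless steel = L/(kA) = 0.00277/(17.3·57.5) = 2.785×10^-6 K/W
R_phenolic foam = ΣR − ΣR_known = 0.1198 − 2.785×10^-6 = 0.1198 K/W
L/(kA) = 0.1198 ⇒ k = 0.126/(0.1198·57.5) = 0.0183 W/m·K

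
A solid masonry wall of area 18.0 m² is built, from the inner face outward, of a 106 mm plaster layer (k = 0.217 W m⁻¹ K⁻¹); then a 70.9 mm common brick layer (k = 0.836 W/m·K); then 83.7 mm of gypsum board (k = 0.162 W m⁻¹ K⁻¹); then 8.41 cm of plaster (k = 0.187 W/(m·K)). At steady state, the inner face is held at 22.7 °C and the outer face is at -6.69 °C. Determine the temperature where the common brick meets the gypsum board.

Treat each layer as a resistance in series:
  R_plaster = L/(kA) = 0.106/(0.217·18.0) = 0.02714 K/W
  R_common brick = L/(kA) = 0.0709/(0.836·18.0) = 0.004712 K/W
  R_gypsum board = L/(kA) = 0.0837/(0.162·18.0) = 0.02870 K/W
  R_plaster = L/(kA) = 0.0841/(0.187·18.0) = 0.02499 K/W
ΣR = 0.02714 + 0.004712 + 0.02870 + 0.02499 = 0.08554 K/W
Q = ΔT/ΣR = (22.7 °C − -6.69 °C)/0.08554 = 343.6 W
From the inner boundary to the common brick/gypsum board interface, ΣR_partial = 0.03185 K/W.
T_interface = T_in − Q·ΣR_partial = 22.7 °C − (343.6)(0.03185) = 11.8 °C

T = 11.8 °C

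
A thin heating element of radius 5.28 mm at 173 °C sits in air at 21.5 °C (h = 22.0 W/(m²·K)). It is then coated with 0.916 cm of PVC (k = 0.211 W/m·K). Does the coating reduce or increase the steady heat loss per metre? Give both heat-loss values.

Critical radius for a cylinder: r_cr = k/h = 0.00959 m = 0.959 cm.
Outer radius after coating: r₂ = 0.00528 + 0.00916 = 0.01444 m.
r₁ < r_cr < r₂: heat loss rises to a maximum at r_cr then falls. Whether the coating helps depends on whether Q(r₂) has dropped back below Q(r₁).
Bare: R = 1/(2πr₁h) = 1.370 m·K/W; Q = 151.5/1.370 = 111 W/m.
Coated: R = R_cond + R_conv = 1.260 m·K/W; Q = 151.5/1.260 = 120 W/m.

increases: 111 → 120 W/m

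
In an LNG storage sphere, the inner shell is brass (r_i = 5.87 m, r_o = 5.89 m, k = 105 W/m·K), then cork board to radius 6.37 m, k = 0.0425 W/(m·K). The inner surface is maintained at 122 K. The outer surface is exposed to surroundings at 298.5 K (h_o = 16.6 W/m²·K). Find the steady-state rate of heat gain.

Q = 7.33 kW

Series thermal resistances, inner to outer:
  R_brass = (1/5.87 − 1/5.89)/(4πk) = 5.785×10^-4/(4π·105) = 4.384×10^-7 K/W
  R_cork board = (1/5.89 − 1/6.37)/(4πk) = 0.01279/(4π·0.0425) = 0.02395 K/W
  R_conv,out = 1/(4πr²h) = 1/(4π·6.37²·16.6) = 1.181×10^-4 K/W
ΣR = 4.384×10^-7 + 0.02395 + 1.181×10^-4 = 0.02407 K/W
Q = ΔT/ΣR = (122 K − 298.5 K)/0.02407 = -7330 W
(Negative Q ⇒ heat flows inward; heat gain = 7330 W.)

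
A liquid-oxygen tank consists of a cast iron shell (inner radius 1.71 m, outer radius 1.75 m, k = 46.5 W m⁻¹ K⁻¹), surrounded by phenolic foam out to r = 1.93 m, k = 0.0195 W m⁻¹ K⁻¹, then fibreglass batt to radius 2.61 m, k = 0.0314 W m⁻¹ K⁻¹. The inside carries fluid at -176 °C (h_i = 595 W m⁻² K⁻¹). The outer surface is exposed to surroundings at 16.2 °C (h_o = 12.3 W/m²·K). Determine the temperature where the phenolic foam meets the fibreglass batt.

T = -101 °C

Resistance network (inner→outer):
  R_conv,in = 1/(4πr²h) = 1/(4π·1.71²·595) = 4.574×10^-5 K/W
  R_cast iron = (1/1.71 − 1/1.75)/(4πk) = 0.01337/(4π·46.5) = 2.288×10^-5 K/W
  R_phenolic foam = (1/1.75 − 1/1.93)/(4πk) = 0.05329/(4π·0.0195) = 0.2175 K/W
  R_fibreglass batt = (1/1.93 − 1/2.61)/(4πk) = 0.1350/(4π·0.0314) = 0.3421 K/W
  R_conv,out = 1/(4πr²h) = 1/(4π·2.61²·12.3) = 9.497×10^-4 K/W
ΣR = 4.574×10^-5 + 2.288×10^-5 + 0.2175 + 0.3421 + 9.497×10^-4 = 0.5606 K/W
Q = ΔT/ΣR = (-176 °C − 16.2 °C)/0.5606 = -342.8 W
From the inner boundary to the phenolic foam/fibreglass batt interface, ΣR_partial = 0.2176 K/W.
T_interface = T_in − Q·ΣR_partial = -176 °C − (-342.8)(0.2176) = -101 °C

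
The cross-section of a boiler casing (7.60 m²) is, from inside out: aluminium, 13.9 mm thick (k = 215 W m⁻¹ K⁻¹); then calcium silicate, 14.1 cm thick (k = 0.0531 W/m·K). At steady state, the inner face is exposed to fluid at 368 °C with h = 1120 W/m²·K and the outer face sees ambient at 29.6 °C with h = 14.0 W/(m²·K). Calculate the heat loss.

Resistance network (inner→outer):
  R_conv,in = 1/(hA) = 1/(1120·7.60) = 1.175×10^-4 K/W
  R_aluminium = L/(kA) = 0.0139/(215·7.60) = 8.507×10^-6 K/W
  R_calcium silicate = L/(kA) = 0.141/(0.0531·7.60) = 0.3494 K/W
  R_conv,out = 1/(hA) = 1/(14.0·7.60) = 0.009398 K/W
ΣR = 1.175×10^-4 + 8.507×10^-6 + 0.3494 + 0.009398 = 0.3589 K/W
Q = ΔT/ΣR = (368 °C − 29.6 °C)/0.3589 = 943 W

Q = 943 W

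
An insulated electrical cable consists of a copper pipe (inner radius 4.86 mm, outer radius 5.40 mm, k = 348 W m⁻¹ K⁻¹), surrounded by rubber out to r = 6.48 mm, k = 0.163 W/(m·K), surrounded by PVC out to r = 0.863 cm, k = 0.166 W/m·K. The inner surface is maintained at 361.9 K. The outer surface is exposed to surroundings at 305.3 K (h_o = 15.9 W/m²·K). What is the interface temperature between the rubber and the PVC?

Treat each layer as a resistance in series:
  R'_copper = ln(0.00540/0.00486)/(2πk) = 0.1054/(2π·348) = 4.819×10^-5 m·K/W
  R'_rubber = ln(0.00648/0.00540)/(2πk) = 0.1823/(2π·0.163) = 0.1780 m·K/W
  R'_PVC = ln(0.00863/0.00648)/(2πk) = 0.2865/(2π·0.166) = 0.2747 m·K/W
  R'_conv,out = 1/(2πr h) = 1/(2π·0.00863·15.9) = 1.160 m·K/W
ΣR = 4.819×10^-5 + 0.1780 + 0.2747 + 1.160 = 1.613 m·K/W
Q' = ΔT/ΣR = (361.9 K − 305.3 K)/1.613 = 35.09 W/m
From the inner boundary to the rubber/PVC interface, ΣR_partial = 0.1780 m·K/W.
T_interface = T_in − Q'·ΣR_partial = 361.9 K − (35.09)(0.1780) = 355.7 K

T = 355.7 K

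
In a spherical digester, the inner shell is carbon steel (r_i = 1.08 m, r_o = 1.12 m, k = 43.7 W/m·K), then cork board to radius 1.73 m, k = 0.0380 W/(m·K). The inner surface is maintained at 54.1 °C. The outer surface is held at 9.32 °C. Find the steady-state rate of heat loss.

Resistance network (inner→outer):
  R_carbon steel = (1/1.08 − 1/1.12)/(4πk) = 0.03307/(4π·43.7) = 6.022×10^-5 K/W
  R_cork board = (1/1.12 − 1/1.73)/(4πk) = 0.3148/(4π·0.0380) = 0.6593 K/W
ΣR = 6.022×10^-5 + 0.6593 = 0.6594 K/W
Q = ΔT/ΣR = (54.1 °C − 9.32 °C)/0.6594 = 67.9 W

Q = 67.9 W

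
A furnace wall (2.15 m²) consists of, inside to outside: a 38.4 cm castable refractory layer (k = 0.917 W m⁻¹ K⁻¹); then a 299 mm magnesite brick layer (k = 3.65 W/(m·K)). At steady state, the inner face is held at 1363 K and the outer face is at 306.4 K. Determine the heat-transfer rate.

Treat each layer as a resistance in series:
  R_castable refractory = L/(kA) = 0.384/(0.917·2.15) = 0.1948 K/W
  R_magnesite brick = L/(kA) = 0.299/(3.65·2.15) = 0.03810 K/W
ΣR = 0.1948 + 0.03810 = 0.2329 K/W
Q = ΔT/ΣR = (1363 K − 306.4 K)/0.2329 = 4540 W

Q = 4540 W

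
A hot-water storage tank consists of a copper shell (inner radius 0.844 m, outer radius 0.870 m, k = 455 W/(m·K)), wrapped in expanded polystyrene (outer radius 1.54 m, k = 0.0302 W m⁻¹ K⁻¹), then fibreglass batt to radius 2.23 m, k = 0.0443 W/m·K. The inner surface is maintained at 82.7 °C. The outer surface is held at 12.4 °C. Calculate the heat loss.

Resistance network (inner→outer):
  R_copper = (1/0.844 − 1/0.870)/(4πk) = 0.03541/(4π·455) = 6.193×10^-6 K/W
  R_expanded polystyrene = (1/0.870 − 1/1.54)/(4πk) = 0.5001/(4π·0.0302) = 1.318 K/W
  R_fibreglass batt = (1/1.54 − 1/2.23)/(4πk) = 0.2009/(4π·0.0443) = 0.3609 K/W
ΣR = 6.193×10^-6 + 1.318 + 0.3609 = 1.679 K/W
Q = ΔT/ΣR = (82.7 °C − 12.4 °C)/1.679 = 41.9 W

Q = 41.9 W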